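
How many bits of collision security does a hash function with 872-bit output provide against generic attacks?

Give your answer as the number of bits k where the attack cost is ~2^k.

Step 1: The hash has a 872-bit output.
Step 2: Collision resistance means it should be infeasible to find any x != y with h(x) = h(y).
By the birthday bound, a generic collision search succeeds after about sqrt(2^872) = 2^(872/2) = 2^436 evaluations.
Step 3: Security level = 436 bits.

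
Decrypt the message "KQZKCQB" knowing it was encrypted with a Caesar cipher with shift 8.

Step 1: Reverse the shift by subtracting 8 from each letter position.
  K (position 10) -> position (10-8) mod 26 = 2 -> C
  Q (position 16) -> position (16-8) mod 26 = 8 -> I
  Z (position 25) -> position (25-8) mod 26 = 17 -> R
  K (position 10) -> position (10-8) mod 26 = 2 -> C
  C (position 2) -> position (2-8) mod 26 = 20 -> U
  Q (position 16) -> position (16-8) mod 26 = 8 -> I
  B (position 1) -> position (1-8) mod 26 = 19 -> T
Decrypted message: CIRCUIT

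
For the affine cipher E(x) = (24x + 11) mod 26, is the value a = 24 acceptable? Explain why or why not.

Step 1: Compute gcd(24, 26).
Step 2: gcd(24, 26) = 2.
Since gcd = 2 != 1, 24 shares a common factor with 26, so it cannot be used.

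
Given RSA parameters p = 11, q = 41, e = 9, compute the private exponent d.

Step 1: n = 11 * 41 = 451.
Step 2: phi(n) = 10 * 40 = 400.
Step 3: Find d such that 9 * d = 1 (mod 400).
Step 4: d = 9^(-1) mod 400 = 89.
Verification: 9 * 89 = 801 = 2 * 400 + 1.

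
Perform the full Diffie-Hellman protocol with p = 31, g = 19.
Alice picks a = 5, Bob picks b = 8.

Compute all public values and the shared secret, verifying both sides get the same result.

Step 1: A = g^a mod p = 19^5 mod 31 = 5.
Step 2: B = g^b mod p = 19^8 mod 31 = 9.
Step 3: Alice computes s = B^a mod p = 9^5 mod 31 = 25.
Step 4: Bob computes s = A^b mod p = 5^8 mod 31 = 25.
Both sides agree: shared secret = 25.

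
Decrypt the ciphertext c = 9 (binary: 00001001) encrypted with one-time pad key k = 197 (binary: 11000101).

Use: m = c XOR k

Step 1: XOR ciphertext with key:
  Ciphertext: 00001001
  Key:        11000101
  XOR:        11001100
Step 2: Plaintext = 11001100 = 204 in decimal.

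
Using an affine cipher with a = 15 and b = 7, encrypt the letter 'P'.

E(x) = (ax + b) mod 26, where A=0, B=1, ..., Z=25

Step 1: Convert 'P' to number: x = 15.
Step 2: E(15) = (15 * 15 + 7) mod 26 = 232 mod 26 = 24.
Step 3: Convert 24 back to letter: Y.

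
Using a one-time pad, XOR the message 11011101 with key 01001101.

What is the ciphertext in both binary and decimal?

Step 1: Write out the XOR operation bit by bit:
  Message: 11011101
  Key:     01001101
  XOR:     10010000
Step 2: Convert to decimal: 10010000 = 144.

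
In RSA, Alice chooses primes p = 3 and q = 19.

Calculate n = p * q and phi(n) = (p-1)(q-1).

Step 1: n = p * q = 3 * 19 = 57.
Step 2: phi(n) = (p-1)(q-1) = 2 * 18 = 36.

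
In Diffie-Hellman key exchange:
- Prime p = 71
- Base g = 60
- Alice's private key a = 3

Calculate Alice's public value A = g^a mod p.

Step 1: A = g^a mod p = 60^3 mod 71.
  60^1 mod 71 = 60
  60^2 mod 71 = (60 * 60) mod 71 = 50
  60^3 mod 71 = (50 * 60) mod 71 = 18
Result: A = 18.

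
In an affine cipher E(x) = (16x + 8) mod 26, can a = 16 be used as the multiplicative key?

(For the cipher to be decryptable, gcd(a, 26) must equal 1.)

Step 1: Compute gcd(16, 26).
Step 2: gcd(16, 26) = 2.
Since gcd = 2 != 1, 16 shares a common factor with 26, so it cannot be used.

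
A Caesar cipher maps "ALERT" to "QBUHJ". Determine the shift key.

Step 1: Compare first letters: A (position 0) -> Q (position 16).
Step 2: Shift = (16 - 0) mod 26 = 16.
The shift value is 16.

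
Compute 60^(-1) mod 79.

Step 1: We need x such that 60 * x = 1 (mod 79).
Step 2: Using the extended Euclidean algorithm or trial:
  60 * 54 = 3240 = 41 * 79 + 1.
Step 3: Since 3240 mod 79 = 1, the inverse is x = 54.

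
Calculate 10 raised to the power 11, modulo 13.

Step 1: Compute 10^11 mod 13 step by step, reducing modulo 13 at each step.
  10^1 mod 13 = 10
  10^2 mod 13 = (10 * 10) mod 13 = 9
  10^3 mod 13 = (9 * 10) mod 13 = 12
  10^4 mod 13 = (12 * 10) mod 13 = 3
  10^5 mod 13 = (3 * 10) mod 13 = 4
  10^6 mod 13 = (4 * 10) mod 13 = 1
  10^7 mod 13 = (1 * 10) mod 13 = 10
  10^8 mod 13 = (10 * 10) mod 13 = 9
  10^9 mod 13 = (9 * 10) mod 13 = 12
  10^10 mod 13 = (12 * 10) mod 13 = 3
  10^11 mod 13 = (3 * 10) mod 13 = 4
Step 2: Result = 4.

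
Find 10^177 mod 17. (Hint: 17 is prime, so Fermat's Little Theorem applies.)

Step 1: Since 17 is prime, by Fermat's Little Theorem: 10^16 = 1 (mod 17).
Step 2: Reduce exponent: 177 mod 16 = 1.
Step 3: So 10^177 = 10^1 (mod 17).
Step 4: 10^1 mod 17 = 10.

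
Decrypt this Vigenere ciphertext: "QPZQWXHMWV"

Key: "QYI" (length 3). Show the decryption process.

Step 1: Key 'QYI' has length 3. Extended key: QYIQYIQYIQ
Step 2: Decrypt each position:
  Q(16) - Q(16) = 0 = A
  P(15) - Y(24) = 17 = R
  Z(25) - I(8) = 17 = R
  Q(16) - Q(16) = 0 = A
  W(22) - Y(24) = 24 = Y
  X(23) - I(8) = 15 = P
  H(7) - Q(16) = 17 = R
  M(12) - Y(24) = 14 = O
  W(22) - I(8) = 14 = O
  V(21) - Q(16) = 5 = F
Plaintext: ARRAYPROOF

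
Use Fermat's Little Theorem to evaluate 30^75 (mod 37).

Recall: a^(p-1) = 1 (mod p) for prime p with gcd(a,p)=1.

Step 1: Since 37 is prime, by Fermat's Little Theorem: 30^36 = 1 (mod 37).
Step 2: Reduce exponent: 75 mod 36 = 3.
Step 3: So 30^75 = 30^3 (mod 37).
Step 4: 30^3 mod 37 = 27.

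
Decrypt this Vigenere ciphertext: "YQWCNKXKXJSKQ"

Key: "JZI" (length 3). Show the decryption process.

Step 1: Key 'JZI' has length 3. Extended key: JZIJZIJZIJZIJ
Step 2: Decrypt each position:
  Y(24) - J(9) = 15 = P
  Q(16) - Z(25) = 17 = R
  W(22) - I(8) = 14 = O
  C(2) - J(9) = 19 = T
  N(13) - Z(25) = 14 = O
  K(10) - I(8) = 2 = C
  X(23) - J(9) = 14 = O
  K(10) - Z(25) = 11 = L
  X(23) - I(8) = 15 = P
  J(9) - J(9) = 0 = A
  S(18) - Z(25) = 19 = T
  K(10) - I(8) = 2 = C
  Q(16) - J(9) = 7 = H
Plaintext: PROTOCOLPATCH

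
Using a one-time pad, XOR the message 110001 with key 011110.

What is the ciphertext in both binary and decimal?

Step 1: Write out the XOR operation bit by bit:
  Message: 110001
  Key:     011110
  XOR:     101111
Step 2: Convert to decimal: 101111 = 47.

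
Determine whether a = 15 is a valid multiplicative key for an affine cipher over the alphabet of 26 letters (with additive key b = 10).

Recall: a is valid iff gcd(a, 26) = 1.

Step 1: Compute gcd(15, 26).
Step 2: gcd(15, 26) = 1.
Since gcd = 1, 15 is coprime with 26, so it is a valid key.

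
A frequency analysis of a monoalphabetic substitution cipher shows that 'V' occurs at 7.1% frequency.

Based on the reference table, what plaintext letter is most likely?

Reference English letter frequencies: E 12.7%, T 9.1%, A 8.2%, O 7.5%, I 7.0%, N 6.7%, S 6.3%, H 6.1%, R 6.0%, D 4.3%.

Step 1: The observed frequency is 7.1%.
Step 2: Compare with English frequencies:
  E: 12.7% (difference: 5.6%)
  T: 9.1% (difference: 2.0%)
  A: 8.2% (difference: 1.1%)
  O: 7.5% (difference: 0.4%)
  I: 7.0% (difference: 0.1%) <-- closest
  N: 6.7% (difference: 0.4%)
  S: 6.3% (difference: 0.8%)
  H: 6.1% (difference: 1.0%)
  R: 6.0% (difference: 1.1%)
  D: 4.3% (difference: 2.8%)
Step 3: 'V' most likely represents 'I' (frequency 7.0%).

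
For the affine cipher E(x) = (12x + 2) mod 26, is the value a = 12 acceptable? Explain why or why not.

Step 1: Compute gcd(12, 26).
Step 2: gcd(12, 26) = 2.
Since gcd = 2 != 1, 12 shares a common factor with 26, so it cannot be used.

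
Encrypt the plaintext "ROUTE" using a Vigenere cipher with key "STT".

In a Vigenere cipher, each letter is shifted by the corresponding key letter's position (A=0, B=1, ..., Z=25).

Step 1: Repeat key to match plaintext length:
  Plaintext: ROUTE
  Key:       STTST
Step 2: Encrypt each letter:
  R(17) + S(18) = (17+18) mod 26 = 9 = J
  O(14) + T(19) = (14+19) mod 26 = 7 = H
  U(20) + T(19) = (20+19) mod 26 = 13 = N
  T(19) + S(18) = (19+18) mod 26 = 11 = L
  E(4) + T(19) = (4+19) mod 26 = 23 = X
Ciphertext: JHNLX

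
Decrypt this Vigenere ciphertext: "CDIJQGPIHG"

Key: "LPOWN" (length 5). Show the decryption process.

Step 1: Key 'LPOWN' has length 5. Extended key: LPOWNLPOWN
Step 2: Decrypt each position:
  C(2) - L(11) = 17 = R
  D(3) - P(15) = 14 = O
  I(8) - O(14) = 20 = U
  J(9) - W(22) = 13 = N
  Q(16) - N(13) = 3 = D
  G(6) - L(11) = 21 = V
  P(15) - P(15) = 0 = A
  I(8) - O(14) = 20 = U
  H(7) - W(22) = 11 = L
  G(6) - N(13) = 19 = T
Plaintext: ROUNDVAULT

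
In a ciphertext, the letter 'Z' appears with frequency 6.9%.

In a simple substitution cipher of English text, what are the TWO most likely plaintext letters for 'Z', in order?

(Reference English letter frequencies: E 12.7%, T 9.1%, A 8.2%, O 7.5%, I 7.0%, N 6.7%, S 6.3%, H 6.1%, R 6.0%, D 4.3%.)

Step 1: Observed frequency of 'Z' is 6.9%.
Step 2: Compute distances to each reference frequency and sort:
  I (7.0%): difference = 0.1% <-- BEST
  N (6.7%): difference = 0.2% <-- RUNNER-UP
  O (7.5%): difference = 0.6%
  S (6.3%): difference = 0.6%
  H (6.1%): difference = 0.8%
Step 3: Most likely is 'I' (7.0%, diff 0.1%); second most likely is 'N' (6.7%, diff 0.2%).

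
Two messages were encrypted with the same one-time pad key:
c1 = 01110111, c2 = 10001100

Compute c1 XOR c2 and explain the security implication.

Step 1: c1 XOR c2 = (m1 XOR k) XOR (m2 XOR k).
Step 2: By XOR associativity/commutativity: = m1 XOR m2 XOR k XOR k = m1 XOR m2.
Step 3: 01110111 XOR 10001100 = 11111011 = 251.
Step 4: The key cancels out! An attacker learns m1 XOR m2 = 251, revealing the relationship between plaintexts.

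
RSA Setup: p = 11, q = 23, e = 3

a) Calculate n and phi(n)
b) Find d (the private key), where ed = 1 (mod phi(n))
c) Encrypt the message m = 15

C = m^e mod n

Step 1: n = 11 * 23 = 253.
Step 2: phi(n) = (11-1)(23-1) = 10 * 22 = 220.
Step 3: Find d = 3^(-1) mod 220 = 147.
  Verify: 3 * 147 = 441 = 1 (mod 220).
Step 4: C = 15^3 mod 253 = 86.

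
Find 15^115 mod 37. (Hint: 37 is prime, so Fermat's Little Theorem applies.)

Step 1: Since 37 is prime, by Fermat's Little Theorem: 15^36 = 1 (mod 37).
Step 2: Reduce exponent: 115 mod 36 = 7.
Step 3: So 15^115 = 15^7 (mod 37).
Step 4: 15^7 mod 37 = 35.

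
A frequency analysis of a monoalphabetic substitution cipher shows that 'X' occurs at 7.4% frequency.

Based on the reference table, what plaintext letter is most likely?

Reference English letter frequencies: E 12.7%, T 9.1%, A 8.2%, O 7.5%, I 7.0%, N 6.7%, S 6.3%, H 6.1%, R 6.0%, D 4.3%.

Step 1: The observed frequency is 7.4%.
Step 2: Compare with English frequencies:
  E: 12.7% (difference: 5.3%)
  T: 9.1% (difference: 1.7%)
  A: 8.2% (difference: 0.8%)
  O: 7.5% (difference: 0.1%) <-- closest
  I: 7.0% (difference: 0.4%)
  N: 6.7% (difference: 0.7%)
  S: 6.3% (difference: 1.1%)
  H: 6.1% (difference: 1.3%)
  R: 6.0% (difference: 1.4%)
  D: 4.3% (difference: 3.1%)
Step 3: 'X' most likely represents 'O' (frequency 7.5%).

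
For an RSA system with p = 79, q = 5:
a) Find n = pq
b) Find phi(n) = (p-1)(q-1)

Step 1: n = p * q = 79 * 5 = 395.
Step 2: phi(n) = (p-1)(q-1) = 78 * 4 = 312.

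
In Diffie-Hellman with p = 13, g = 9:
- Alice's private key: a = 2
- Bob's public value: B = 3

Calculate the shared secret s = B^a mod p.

Step 1: s = B^a mod p = 3^2 mod 13.
  3^1 mod 13 = 3
  3^2 mod 13 = (3 * 3) mod 13 = 9
Result: shared secret = 9.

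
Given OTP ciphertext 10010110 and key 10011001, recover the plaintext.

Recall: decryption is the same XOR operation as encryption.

Step 1: XOR ciphertext with key:
  Ciphertext: 10010110
  Key:        10011001
  XOR:        00001111
Step 2: Plaintext = 00001111 = 15 in decimal.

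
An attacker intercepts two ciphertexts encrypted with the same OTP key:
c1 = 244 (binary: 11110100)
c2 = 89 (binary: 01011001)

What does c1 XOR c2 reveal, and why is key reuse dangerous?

Step 1: c1 XOR c2 = (m1 XOR k) XOR (m2 XOR k).
Step 2: By XOR associativity/commutativity: = m1 XOR m2 XOR k XOR k = m1 XOR m2.
Step 3: 11110100 XOR 01011001 = 10101101 = 173.
Step 4: The key cancels out! An attacker learns m1 XOR m2 = 173, revealing the relationship between plaintexts.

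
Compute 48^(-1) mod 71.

Step 1: We need x such that 48 * x = 1 (mod 71).
Step 2: Using the extended Euclidean algorithm or trial:
  48 * 37 = 1776 = 25 * 71 + 1.
Step 3: Since 1776 mod 71 = 1, the inverse is x = 37.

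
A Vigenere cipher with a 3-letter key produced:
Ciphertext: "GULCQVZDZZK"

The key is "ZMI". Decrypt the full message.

Step 1: Key 'ZMI' has length 3. Extended key: ZMIZMIZMIZM
Step 2: Decrypt each position:
  G(6) - Z(25) = 7 = H
  U(20) - M(12) = 8 = I
  L(11) - I(8) = 3 = D
  C(2) - Z(25) = 3 = D
  Q(16) - M(12) = 4 = E
  V(21) - I(8) = 13 = N
  Z(25) - Z(25) = 0 = A
  D(3) - M(12) = 17 = R
  Z(25) - I(8) = 17 = R
  Z(25) - Z(25) = 0 = A
  K(10) - M(12) = 24 = Y
Plaintext: HIDDENARRAY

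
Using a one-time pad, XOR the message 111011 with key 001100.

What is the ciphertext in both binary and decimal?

Step 1: Write out the XOR operation bit by bit:
  Message: 111011
  Key:     001100
  XOR:     110111
Step 2: Convert to decimal: 110111 = 55.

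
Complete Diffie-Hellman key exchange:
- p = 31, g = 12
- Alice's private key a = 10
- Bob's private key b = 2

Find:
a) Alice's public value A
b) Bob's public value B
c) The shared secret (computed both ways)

Step 1: A = g^a mod p = 12^10 mod 31 = 25.
Step 2: B = g^b mod p = 12^2 mod 31 = 20.
Step 3: Alice computes s = B^a mod p = 20^10 mod 31 = 5.
Step 4: Bob computes s = A^b mod p = 25^2 mod 31 = 5.
Both sides agree: shared secret = 5.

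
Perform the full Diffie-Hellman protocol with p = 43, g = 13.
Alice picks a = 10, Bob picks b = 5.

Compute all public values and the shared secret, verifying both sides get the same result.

Step 1: A = g^a mod p = 13^10 mod 43 = 15.
Step 2: B = g^b mod p = 13^5 mod 43 = 31.
Step 3: Alice computes s = B^a mod p = 31^10 mod 43 = 38.
Step 4: Bob computes s = A^b mod p = 15^5 mod 43 = 38.
Both sides agree: shared secret = 38.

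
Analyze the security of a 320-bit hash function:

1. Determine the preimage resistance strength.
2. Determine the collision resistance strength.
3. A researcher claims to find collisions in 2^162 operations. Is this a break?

Step 1: Preimage resistance requires brute-force of 2^320 operations.
Step 2: Collision resistance (birthday bound) = 2^(320/2) = 2^160.
Step 3: The claimed attack costs 2^162 operations.
Step 4: Since 2^162 >= 2^160, the claimed attack is no faster than the generic birthday attack, so this does not break collision resistance.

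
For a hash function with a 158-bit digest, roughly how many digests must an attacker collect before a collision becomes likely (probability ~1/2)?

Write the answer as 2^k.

Step 1: The birthday paradox gives collision probability ~50% after sqrt(2^n) = 2^(n/2) hashes.
Step 2: For 158-bit output: 2^(158/2) = 2^79.
Step 3: Approximately 2^79 hash computations needed.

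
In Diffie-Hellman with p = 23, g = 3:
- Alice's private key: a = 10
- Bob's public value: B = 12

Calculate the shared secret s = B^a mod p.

Step 1: s = B^a mod p = 12^10 mod 23.
  12^1 mod 23 = 12
  12^2 mod 23 = (12 * 12) mod 23 = 6
  12^3 mod 23 = (6 * 12) mod 23 = 3
  12^4 mod 23 = (3 * 12) mod 23 = 13
  12^5 mod 23 = (13 * 12) mod 23 = 18
  12^6 mod 23 = (18 * 12) mod 23 = 9
  12^7 mod 23 = (9 * 12) mod 23 = 16
  12^8 mod 23 = (16 * 12) mod 23 = 8
  12^9 mod 23 = (8 * 12) mod 23 = 4
  12^10 mod 23 = (4 * 12) mod 23 = 2
Result: shared secret = 2.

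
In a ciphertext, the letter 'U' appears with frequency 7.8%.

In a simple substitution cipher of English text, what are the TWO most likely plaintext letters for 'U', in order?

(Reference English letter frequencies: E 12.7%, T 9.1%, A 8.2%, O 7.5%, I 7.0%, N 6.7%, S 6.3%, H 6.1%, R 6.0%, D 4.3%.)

Step 1: Observed frequency of 'U' is 7.8%.
Step 2: Compute distances to each reference frequency and sort:
  O (7.5%): difference = 0.3% <-- BEST
  A (8.2%): difference = 0.4% <-- RUNNER-UP
  I (7.0%): difference = 0.8%
  N (6.7%): difference = 1.1%
  T (9.1%): difference = 1.3%
Step 3: Most likely is 'O' (7.5%, diff 0.3%); second most likely is 'A' (8.2%, diff 0.4%).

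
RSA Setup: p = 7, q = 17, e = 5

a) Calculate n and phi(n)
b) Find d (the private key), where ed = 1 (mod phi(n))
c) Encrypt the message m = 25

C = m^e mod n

Step 1: n = 7 * 17 = 119.
Step 2: phi(n) = (7-1)(17-1) = 6 * 16 = 96.
Step 3: Find d = 5^(-1) mod 96 = 77.
  Verify: 5 * 77 = 385 = 1 (mod 96).
Step 4: C = 25^5 mod 119 = 9.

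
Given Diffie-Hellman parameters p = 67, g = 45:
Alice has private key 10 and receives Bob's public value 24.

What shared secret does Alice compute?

Step 1: s = B^a mod p = 24^10 mod 67.
  24^1 mod 67 = 24
  24^2 mod 67 = (24 * 24) mod 67 = 40
  24^3 mod 67 = (40 * 24) mod 67 = 22
  24^4 mod 67 = (22 * 24) mod 67 = 59
  24^5 mod 67 = (59 * 24) mod 67 = 9
  24^6 mod 67 = (9 * 24) mod 67 = 15
  24^7 mod 67 = (15 * 24) mod 67 = 25
  24^8 mod 67 = (25 * 24) mod 67 = 64
  24^9 mod 67 = (64 * 24) mod 67 = 62
  24^10 mod 67 = (62 * 24) mod 67 = 14
Result: shared secret = 14.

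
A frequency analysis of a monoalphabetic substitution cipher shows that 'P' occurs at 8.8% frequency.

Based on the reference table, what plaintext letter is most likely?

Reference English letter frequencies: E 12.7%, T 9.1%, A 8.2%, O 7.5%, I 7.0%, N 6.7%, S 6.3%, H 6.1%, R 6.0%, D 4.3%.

Step 1: The observed frequency is 8.8%.
Step 2: Compare with English frequencies:
  E: 12.7% (difference: 3.9%)
  T: 9.1% (difference: 0.3%) <-- closest
  A: 8.2% (difference: 0.6%)
  O: 7.5% (difference: 1.3%)
  I: 7.0% (difference: 1.8%)
  N: 6.7% (difference: 2.1%)
  S: 6.3% (difference: 2.5%)
  H: 6.1% (difference: 2.7%)
  R: 6.0% (difference: 2.8%)
  D: 4.3% (difference: 4.5%)
Step 3: 'P' most likely represents 'T' (frequency 9.1%).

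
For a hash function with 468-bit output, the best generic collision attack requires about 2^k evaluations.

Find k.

Step 1: The hash has a 468-bit output.
Step 2: Collision resistance means it should be infeasible to find any x != y with h(x) = h(y).
By the birthday bound, a generic collision search succeeds after about sqrt(2^468) = 2^(468/2) = 2^234 evaluations.
Step 3: Security level = 234 bits.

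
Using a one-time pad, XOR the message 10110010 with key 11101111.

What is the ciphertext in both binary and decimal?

Step 1: Write out the XOR operation bit by bit:
  Message: 10110010
  Key:     11101111
  XOR:     01011101
Step 2: Convert to decimal: 01011101 = 93.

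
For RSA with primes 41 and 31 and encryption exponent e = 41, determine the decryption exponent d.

Step 1: n = 41 * 31 = 1271.
Step 2: phi(n) = 40 * 30 = 1200.
Step 3: Find d such that 41 * d = 1 (mod 1200).
Step 4: d = 41^(-1) mod 1200 = 761.
Verification: 41 * 761 = 31201 = 26 * 1200 + 1.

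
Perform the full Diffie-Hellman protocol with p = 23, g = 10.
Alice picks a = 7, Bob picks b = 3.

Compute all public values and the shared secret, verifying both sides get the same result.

Step 1: A = g^a mod p = 10^7 mod 23 = 14.
Step 2: B = g^b mod p = 10^3 mod 23 = 11.
Step 3: Alice computes s = B^a mod p = 11^7 mod 23 = 7.
Step 4: Bob computes s = A^b mod p = 14^3 mod 23 = 7.
Both sides agree: shared secret = 7.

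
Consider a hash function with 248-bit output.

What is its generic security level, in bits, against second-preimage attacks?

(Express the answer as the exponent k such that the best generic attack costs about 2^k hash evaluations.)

Step 1: The hash has a 248-bit output.
Step 2: Second-preimage resistance means: given a specific input x, it should be infeasible to find a different y with h(y) = h(x).
With a 248-bit output, a generic search for a second preimage costs about 2^248 evaluations (each trial matches the fixed target with probability 2^-248).
Step 3: Security level = 248 bits.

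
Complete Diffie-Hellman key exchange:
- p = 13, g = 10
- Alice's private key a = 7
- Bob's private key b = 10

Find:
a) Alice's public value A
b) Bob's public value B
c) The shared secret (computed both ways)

Step 1: A = g^a mod p = 10^7 mod 13 = 10.
Step 2: B = g^b mod p = 10^10 mod 13 = 3.
Step 3: Alice computes s = B^a mod p = 3^7 mod 13 = 3.
Step 4: Bob computes s = A^b mod p = 10^10 mod 13 = 3.
Both sides agree: shared secret = 3.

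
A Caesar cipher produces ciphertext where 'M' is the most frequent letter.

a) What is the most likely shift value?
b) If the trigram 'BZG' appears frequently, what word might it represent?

Step 1: In English, 'E' is the most frequent letter (12.7%).
Step 2: The most frequent ciphertext letter is 'M' (position 12).
Step 3: Shift = (12 - 4) mod 26 = 8.
Step 4: Decrypt 'BZG' by shifting back 8:
  B -> T
  Z -> R
  G -> Y
Step 5: 'BZG' decrypts to 'TRY'.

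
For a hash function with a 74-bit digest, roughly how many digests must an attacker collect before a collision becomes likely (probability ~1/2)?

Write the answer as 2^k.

Step 1: The birthday paradox gives collision probability ~50% after sqrt(2^n) = 2^(n/2) hashes.
Step 2: For 74-bit output: 2^(74/2) = 2^37.
Step 3: Approximately 2^37 hash computations needed.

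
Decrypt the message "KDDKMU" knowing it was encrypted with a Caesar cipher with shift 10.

Step 1: Reverse the shift by subtracting 10 from each letter position.
  K (position 10) -> position (10-10) mod 26 = 0 -> A
  D (position 3) -> position (3-10) mod 26 = 19 -> T
  D (position 3) -> position (3-10) mod 26 = 19 -> T
  K (position 10) -> position (10-10) mod 26 = 0 -> A
  M (position 12) -> position (12-10) mod 26 = 2 -> C
  U (position 20) -> position (20-10) mod 26 = 10 -> K
Decrypted message: ATTACK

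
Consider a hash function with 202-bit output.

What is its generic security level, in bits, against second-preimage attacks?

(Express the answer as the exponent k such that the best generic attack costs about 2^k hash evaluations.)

Step 1: The hash has a 202-bit output.
Step 2: Second-preimage resistance means: given a specific input x, it should be infeasible to find a different y with h(y) = h(x).
With a 202-bit output, a generic search for a second preimage costs about 2^202 evaluations (each trial matches the fixed target with probability 2^-202).
Step 3: Security level = 202 bits.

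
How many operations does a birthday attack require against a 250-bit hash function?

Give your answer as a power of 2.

Step 1: The birthday paradox gives collision probability ~50% after sqrt(2^n) = 2^(n/2) hashes.
Step 2: For 250-bit output: 2^(250/2) = 2^125.
Step 3: Approximately 2^125 hash computations needed.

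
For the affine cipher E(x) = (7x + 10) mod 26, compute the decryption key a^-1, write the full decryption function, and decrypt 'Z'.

Step 1: Find a^-1, the modular inverse of 7 mod 26.
Step 2: We need 7 * a^-1 = 1 (mod 26).
Step 3: 7 * 15 = 105 = 4 * 26 + 1, so a^-1 = 15.
Step 4: D(y) = 15(y - 10) mod 26.
Step 5: Apply to 'Z' (y = 25): D(25) = 15 * (25 - 10) mod 26 = 15 * 15 mod 26 = 17 -> 'R'.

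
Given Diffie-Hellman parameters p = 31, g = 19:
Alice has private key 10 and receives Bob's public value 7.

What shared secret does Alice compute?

Step 1: s = B^a mod p = 7^10 mod 31.
  7^1 mod 31 = 7
  7^2 mod 31 = (7 * 7) mod 31 = 18
  7^3 mod 31 = (18 * 7) mod 31 = 2
  7^4 mod 31 = (2 * 7) mod 31 = 14
  7^5 mod 31 = (14 * 7) mod 31 = 5
  7^6 mod 31 = (5 * 7) mod 31 = 4
  7^7 mod 31 = (4 * 7) mod 31 = 28
  7^8 mod 31 = (28 * 7) mod 31 = 10
  7^9 mod 31 = (10 * 7) mod 31 = 8
  7^10 mod 31 = (8 * 7) mod 31 = 25
Result: shared secret = 25.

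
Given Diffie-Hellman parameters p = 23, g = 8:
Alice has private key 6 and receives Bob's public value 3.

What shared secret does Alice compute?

Step 1: s = B^a mod p = 3^6 mod 23.
  3^1 mod 23 = 3
  3^2 mod 23 = (3 * 3) mod 23 = 9
  3^3 mod 23 = (9 * 3) mod 23 = 4
  3^4 mod 23 = (4 * 3) mod 23 = 12
  3^5 mod 23 = (12 * 3) mod 23 = 13
  3^6 mod 23 = (13 * 3) mod 23 = 16
Result: shared secret = 16.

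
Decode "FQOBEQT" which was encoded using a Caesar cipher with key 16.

Step 1: Reverse the shift by subtracting 16 from each letter position.
  F (position 5) -> position (5-16) mod 26 = 15 -> P
  Q (position 16) -> position (16-16) mod 26 = 0 -> A
  O (position 14) -> position (14-16) mod 26 = 24 -> Y
  B (position 1) -> position (1-16) mod 26 = 11 -> L
  E (position 4) -> position (4-16) mod 26 = 14 -> O
  Q (position 16) -> position (16-16) mod 26 = 0 -> A
  T (position 19) -> position (19-16) mod 26 = 3 -> D
Decrypted message: PAYLOAD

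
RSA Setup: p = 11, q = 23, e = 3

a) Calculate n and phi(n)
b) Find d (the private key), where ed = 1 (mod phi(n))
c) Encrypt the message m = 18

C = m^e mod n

Step 1: n = 11 * 23 = 253.
Step 2: phi(n) = (11-1)(23-1) = 10 * 22 = 220.
Step 3: Find d = 3^(-1) mod 220 = 147.
  Verify: 3 * 147 = 441 = 1 (mod 220).
Step 4: C = 18^3 mod 253 = 13.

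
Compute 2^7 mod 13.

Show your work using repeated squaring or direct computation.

Step 1: Compute 2^7 mod 13 step by step, reducing modulo 13 at each step.
  2^1 mod 13 = 2
  2^2 mod 13 = (2 * 2) mod 13 = 4
  2^3 mod 13 = (4 * 2) mod 13 = 8
  2^4 mod 13 = (8 * 2) mod 13 = 3
  2^5 mod 13 = (3 * 2) mod 13 = 6
  2^6 mod 13 = (6 * 2) mod 13 = 12
  2^7 mod 13 = (12 * 2) mod 13 = 11
Step 2: Result = 11.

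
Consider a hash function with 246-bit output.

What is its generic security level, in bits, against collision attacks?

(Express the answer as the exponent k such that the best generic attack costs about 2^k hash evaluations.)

Step 1: The hash has a 246-bit output.
Step 2: Collision resistance means it should be infeasible to find any x != y with h(x) = h(y).
By the birthday bound, a generic collision search succeeds after about sqrt(2^246) = 2^(246/2) = 2^123 evaluations.
Step 3: Security level = 123 bits.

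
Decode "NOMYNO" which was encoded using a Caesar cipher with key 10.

Step 1: Reverse the shift by subtracting 10 from each letter position.
  N (position 13) -> position (13-10) mod 26 = 3 -> D
  O (position 14) -> position (14-10) mod 26 = 4 -> E
  M (position 12) -> position (12-10) mod 26 = 2 -> C
  Y (position 24) -> position (24-10) mod 26 = 14 -> O
  N (position 13) -> position (13-10) mod 26 = 3 -> D
  O (position 14) -> position (14-10) mod 26 = 4 -> E
Decrypted message: DECODE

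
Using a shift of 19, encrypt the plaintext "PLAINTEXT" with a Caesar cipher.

Step 1: For each letter, shift forward by 19 positions (mod 26).
  P (position 15) -> position (15+19) mod 26 = 8 -> I
  L (position 11) -> position (11+19) mod 26 = 4 -> E
  A (position 0) -> position (0+19) mod 26 = 19 -> T
  I (position 8) -> position (8+19) mod 26 = 1 -> B
  N (position 13) -> position (13+19) mod 26 = 6 -> G
  T (position 19) -> position (19+19) mod 26 = 12 -> M
  E (position 4) -> position (4+19) mod 26 = 23 -> X
  X (position 23) -> position (23+19) mod 26 = 16 -> Q
  T (position 19) -> position (19+19) mod 26 = 12 -> M
Result: IETBGMXQM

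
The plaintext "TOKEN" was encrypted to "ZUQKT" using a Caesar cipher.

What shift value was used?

Step 1: Compare first letters: T (position 19) -> Z (position 25).
Step 2: Shift = (25 - 19) mod 26 = 6.
The shift value is 6.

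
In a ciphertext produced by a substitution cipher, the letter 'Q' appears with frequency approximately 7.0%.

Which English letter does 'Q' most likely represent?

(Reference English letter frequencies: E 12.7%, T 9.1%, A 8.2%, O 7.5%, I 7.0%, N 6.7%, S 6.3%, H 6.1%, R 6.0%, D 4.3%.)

Step 1: The observed frequency is 7.0%.
Step 2: Compare with English frequencies:
  E: 12.7% (difference: 5.7%)
  T: 9.1% (difference: 2.1%)
  A: 8.2% (difference: 1.2%)
  O: 7.5% (difference: 0.5%)
  I: 7.0% (difference: 0.0%) <-- closest
  N: 6.7% (difference: 0.3%)
  S: 6.3% (difference: 0.7%)
  H: 6.1% (difference: 0.9%)
  R: 6.0% (difference: 1.0%)
  D: 4.3% (difference: 2.7%)
Step 3: 'Q' most likely represents 'I' (frequency 7.0%).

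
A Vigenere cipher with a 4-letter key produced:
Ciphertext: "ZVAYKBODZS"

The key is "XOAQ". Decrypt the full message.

Step 1: Key 'XOAQ' has length 4. Extended key: XOAQXOAQXO
Step 2: Decrypt each position:
  Z(25) - X(23) = 2 = C
  V(21) - O(14) = 7 = H
  A(0) - A(0) = 0 = A
  Y(24) - Q(16) = 8 = I
  K(10) - X(23) = 13 = N
  B(1) - O(14) = 13 = N
  O(14) - A(0) = 14 = O
  D(3) - Q(16) = 13 = N
  Z(25) - X(23) = 2 = C
  S(18) - O(14) = 4 = E
Plaintext: CHAINNONCE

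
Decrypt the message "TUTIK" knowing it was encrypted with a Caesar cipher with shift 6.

Step 1: Reverse the shift by subtracting 6 from each letter position.
  T (position 19) -> position (19-6) mod 26 = 13 -> N
  U (position 20) -> position (20-6) mod 26 = 14 -> O
  T (position 19) -> position (19-6) mod 26 = 13 -> N
  I (position 8) -> position (8-6) mod 26 = 2 -> C
  K (position 10) -> position (10-6) mod 26 = 4 -> E
Decrypted message: NONCE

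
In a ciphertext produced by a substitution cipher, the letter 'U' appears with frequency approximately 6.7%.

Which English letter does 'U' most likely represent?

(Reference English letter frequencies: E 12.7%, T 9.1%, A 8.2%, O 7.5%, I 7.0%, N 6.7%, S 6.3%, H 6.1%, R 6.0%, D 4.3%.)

Step 1: The observed frequency is 6.7%.
Step 2: Compare with English frequencies:
  E: 12.7% (difference: 6.0%)
  T: 9.1% (difference: 2.4%)
  A: 8.2% (difference: 1.5%)
  O: 7.5% (difference: 0.8%)
  I: 7.0% (difference: 0.3%)
  N: 6.7% (difference: 0.0%) <-- closest
  S: 6.3% (difference: 0.4%)
  H: 6.1% (difference: 0.6%)
  R: 6.0% (difference: 0.7%)
  D: 4.3% (difference: 2.4%)
Step 3: 'U' most likely represents 'N' (frequency 6.7%).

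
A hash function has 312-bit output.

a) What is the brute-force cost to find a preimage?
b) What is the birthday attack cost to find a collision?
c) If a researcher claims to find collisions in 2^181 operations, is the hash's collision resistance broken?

Step 1: Preimage resistance requires brute-force of 2^312 operations.
Step 2: Collision resistance (birthday bound) = 2^(312/2) = 2^156.
Step 3: The claimed attack costs 2^181 operations.
Step 4: Since 2^181 >= 2^156, the claimed attack is no faster than the generic birthday attack, so this does not break collision resistance.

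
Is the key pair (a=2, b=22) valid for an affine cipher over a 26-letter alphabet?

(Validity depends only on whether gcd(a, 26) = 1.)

Step 1: Compute gcd(2, 26).
Step 2: gcd(2, 26) = 2.
Since gcd = 2 != 1, 2 shares a common factor with 26, so it cannot be used.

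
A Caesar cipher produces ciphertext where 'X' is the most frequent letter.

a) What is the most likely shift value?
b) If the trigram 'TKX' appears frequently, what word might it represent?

Step 1: In English, 'E' is the most frequent letter (12.7%).
Step 2: The most frequent ciphertext letter is 'X' (position 23).
Step 3: Shift = (23 - 4) mod 26 = 19.
Step 4: Decrypt 'TKX' by shifting back 19:
  T -> A
  K -> R
  X -> E
Step 5: 'TKX' decrypts to 'ARE'.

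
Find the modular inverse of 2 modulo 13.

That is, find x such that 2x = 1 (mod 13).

Step 1: We need x such that 2 * x = 1 (mod 13).
Step 2: Using the extended Euclidean algorithm or trial:
  2 * 7 = 14 = 1 * 13 + 1.
Step 3: Since 14 mod 13 = 1, the inverse is x = 7.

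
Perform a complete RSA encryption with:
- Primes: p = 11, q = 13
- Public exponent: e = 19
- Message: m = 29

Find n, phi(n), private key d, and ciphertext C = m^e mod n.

Step 1: n = 11 * 13 = 143.
Step 2: phi(n) = (11-1)(13-1) = 10 * 12 = 120.
Step 3: Find d = 19^(-1) mod 120 = 19.
  Verify: 19 * 19 = 361 = 1 (mod 120).
Step 4: C = 29^19 mod 143 = 107.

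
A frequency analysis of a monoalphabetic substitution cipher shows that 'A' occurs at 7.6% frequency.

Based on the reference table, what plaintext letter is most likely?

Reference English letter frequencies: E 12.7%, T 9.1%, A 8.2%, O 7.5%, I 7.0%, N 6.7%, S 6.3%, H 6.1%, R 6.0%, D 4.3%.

Step 1: The observed frequency is 7.6%.
Step 2: Compare with English frequencies:
  E: 12.7% (difference: 5.1%)
  T: 9.1% (difference: 1.5%)
  A: 8.2% (difference: 0.6%)
  O: 7.5% (difference: 0.1%) <-- closest
  I: 7.0% (difference: 0.6%)
  N: 6.7% (difference: 0.9%)
  S: 6.3% (difference: 1.3%)
  H: 6.1% (difference: 1.5%)
  R: 6.0% (difference: 1.6%)
  D: 4.3% (difference: 3.3%)
Step 3: 'A' most likely represents 'O' (frequency 7.5%).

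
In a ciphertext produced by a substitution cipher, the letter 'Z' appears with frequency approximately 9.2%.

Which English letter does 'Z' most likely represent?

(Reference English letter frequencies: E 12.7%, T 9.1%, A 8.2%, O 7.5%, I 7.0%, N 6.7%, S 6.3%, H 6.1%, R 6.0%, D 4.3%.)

Step 1: The observed frequency is 9.2%.
Step 2: Compare with English frequencies:
  E: 12.7% (difference: 3.5%)
  T: 9.1% (difference: 0.1%) <-- closest
  A: 8.2% (difference: 1.0%)
  O: 7.5% (difference: 1.7%)
  I: 7.0% (difference: 2.2%)
  N: 6.7% (difference: 2.5%)
  S: 6.3% (difference: 2.9%)
  H: 6.1% (difference: 3.1%)
  R: 6.0% (difference: 3.2%)
  D: 4.3% (difference: 4.9%)
Step 3: 'Z' most likely represents 'T' (frequency 9.1%).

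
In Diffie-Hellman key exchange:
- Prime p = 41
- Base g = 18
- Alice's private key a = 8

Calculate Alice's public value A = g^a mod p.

Step 1: A = g^a mod p = 18^8 mod 41.
  18^1 mod 41 = 18
  18^2 mod 41 = (18 * 18) mod 41 = 37
  18^3 mod 41 = (37 * 18) mod 41 = 10
  18^4 mod 41 = (10 * 18) mod 41 = 16
  18^5 mod 41 = (16 * 18) mod 41 = 1
  18^6 mod 41 = (1 * 18) mod 41 = 18
  18^7 mod 41 = (18 * 18) mod 41 = 37
  18^8 mod 41 = (37 * 18) mod 41 = 10
Result: A = 10.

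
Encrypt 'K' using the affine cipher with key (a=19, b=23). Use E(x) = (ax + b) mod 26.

Step 1: Convert 'K' to number: x = 10.
Step 2: E(10) = (19 * 10 + 23) mod 26 = 213 mod 26 = 5.
Step 3: Convert 5 back to letter: F.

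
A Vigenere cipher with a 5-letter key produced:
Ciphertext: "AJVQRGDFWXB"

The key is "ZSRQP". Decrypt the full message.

Step 1: Key 'ZSRQP' has length 5. Extended key: ZSRQPZSRQPZ
Step 2: Decrypt each position:
  A(0) - Z(25) = 1 = B
  J(9) - S(18) = 17 = R
  V(21) - R(17) = 4 = E
  Q(16) - Q(16) = 0 = A
  R(17) - P(15) = 2 = C
  G(6) - Z(25) = 7 = H
  D(3) - S(18) = 11 = L
  F(5) - R(17) = 14 = O
  W(22) - Q(16) = 6 = G
  X(23) - P(15) = 8 = I
  B(1) - Z(25) = 2 = C
Plaintext: BREACHLOGIC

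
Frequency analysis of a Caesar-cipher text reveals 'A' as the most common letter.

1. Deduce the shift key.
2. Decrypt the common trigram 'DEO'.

Step 1: In English, 'E' is the most frequent letter (12.7%).
Step 2: The most frequent ciphertext letter is 'A' (position 0).
Step 3: Shift = (0 - 4) mod 26 = 22.
Step 4: Decrypt 'DEO' by shifting back 22:
  D -> H
  E -> I
  O -> S
Step 5: 'DEO' decrypts to 'HIS'.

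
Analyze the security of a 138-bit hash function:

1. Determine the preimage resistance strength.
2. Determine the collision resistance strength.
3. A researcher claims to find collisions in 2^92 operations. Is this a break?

Step 1: Preimage resistance requires brute-force of 2^138 operations.
Step 2: Collision resistance (birthday bound) = 2^(138/2) = 2^69.
Step 3: The claimed attack costs 2^92 operations.
Step 4: Since 2^92 >= 2^69, the claimed attack is no faster than the generic birthday attack, so this does not break collision resistance.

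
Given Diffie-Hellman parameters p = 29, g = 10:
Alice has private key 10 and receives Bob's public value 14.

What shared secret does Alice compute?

Step 1: s = B^a mod p = 14^10 mod 29.
  14^1 mod 29 = 14
  14^2 mod 29 = (14 * 14) mod 29 = 22
  14^3 mod 29 = (22 * 14) mod 29 = 18
  14^4 mod 29 = (18 * 14) mod 29 = 20
  14^5 mod 29 = (20 * 14) mod 29 = 19
  14^6 mod 29 = (19 * 14) mod 29 = 5
  14^7 mod 29 = (5 * 14) mod 29 = 12
  14^8 mod 29 = (12 * 14) mod 29 = 23
  14^9 mod 29 = (23 * 14) mod 29 = 3
  14^10 mod 29 = (3 * 14) mod 29 = 13
Result: shared secret = 13.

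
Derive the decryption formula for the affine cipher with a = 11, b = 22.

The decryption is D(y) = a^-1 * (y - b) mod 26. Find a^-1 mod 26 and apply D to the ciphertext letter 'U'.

Step 1: Find a^-1, the modular inverse of 11 mod 26.
Step 2: We need 11 * a^-1 = 1 (mod 26).
Step 3: 11 * 19 = 209 = 8 * 26 + 1, so a^-1 = 19.
Step 4: D(y) = 19(y - 22) mod 26.
Step 5: Apply to 'U' (y = 20): D(20) = 19 * (20 - 22) mod 26 = 19 * -2 mod 26 = 14 -> 'O'.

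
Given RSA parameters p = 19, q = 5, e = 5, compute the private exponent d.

Step 1: n = 19 * 5 = 95.
Step 2: phi(n) = 18 * 4 = 72.
Step 3: Find d such that 5 * d = 1 (mod 72).
Step 4: d = 5^(-1) mod 72 = 29.
Verification: 5 * 29 = 145 = 2 * 72 + 1.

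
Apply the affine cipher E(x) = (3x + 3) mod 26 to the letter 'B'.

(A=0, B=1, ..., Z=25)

Step 1: Convert 'B' to number: x = 1.
Step 2: E(1) = (3 * 1 + 3) mod 26 = 6 mod 26 = 6.
Step 3: Convert 6 back to letter: G.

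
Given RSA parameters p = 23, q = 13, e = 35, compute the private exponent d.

Step 1: n = 23 * 13 = 299.
Step 2: phi(n) = 22 * 12 = 264.
Step 3: Find d such that 35 * d = 1 (mod 264).
Step 4: d = 35^(-1) mod 264 = 83.
Verification: 35 * 83 = 2905 = 11 * 264 + 1.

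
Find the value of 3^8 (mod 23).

Step 1: Compute 3^8 mod 23 step by step, reducing modulo 23 at each step.
  3^1 mod 23 = 3
  3^2 mod 23 = (3 * 3) mod 23 = 9
  3^3 mod 23 = (9 * 3) mod 23 = 4
  3^4 mod 23 = (4 * 3) mod 23 = 12
  3^5 mod 23 = (12 * 3) mod 23 = 13
  3^6 mod 23 = (13 * 3) mod 23 = 16
  3^7 mod 23 = (16 * 3) mod 23 = 2
  3^8 mod 23 = (2 * 3) mod 23 = 6
Step 2: Result = 6.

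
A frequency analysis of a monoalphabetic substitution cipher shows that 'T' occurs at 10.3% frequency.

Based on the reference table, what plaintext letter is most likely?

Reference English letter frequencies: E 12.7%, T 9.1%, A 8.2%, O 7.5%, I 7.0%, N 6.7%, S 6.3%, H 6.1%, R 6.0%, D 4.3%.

Step 1: The observed frequency is 10.3%.
Step 2: Compare with English frequencies:
  E: 12.7% (difference: 2.4%)
  T: 9.1% (difference: 1.2%) <-- closest
  A: 8.2% (difference: 2.1%)
  O: 7.5% (difference: 2.8%)
  I: 7.0% (difference: 3.3%)
  N: 6.7% (difference: 3.6%)
  S: 6.3% (difference: 4.0%)
  H: 6.1% (difference: 4.2%)
  R: 6.0% (difference: 4.3%)
  D: 4.3% (difference: 6.0%)
Step 3: 'T' most likely represents 'T' (frequency 9.1%).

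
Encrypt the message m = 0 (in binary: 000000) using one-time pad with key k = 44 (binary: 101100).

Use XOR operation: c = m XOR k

Step 1: Write out the XOR operation bit by bit:
  Message: 000000
  Key:     101100
  XOR:     101100
Step 2: Convert to decimal: 101100 = 44.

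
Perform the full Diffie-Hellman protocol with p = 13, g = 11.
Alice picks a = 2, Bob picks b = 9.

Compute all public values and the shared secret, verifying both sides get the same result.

Step 1: A = g^a mod p = 11^2 mod 13 = 4.
Step 2: B = g^b mod p = 11^9 mod 13 = 8.
Step 3: Alice computes s = B^a mod p = 8^2 mod 13 = 12.
Step 4: Bob computes s = A^b mod p = 4^9 mod 13 = 12.
Both sides agree: shared secret = 12.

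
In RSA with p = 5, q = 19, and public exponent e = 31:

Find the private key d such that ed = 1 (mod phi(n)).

Step 1: n = 5 * 19 = 95.
Step 2: phi(n) = 4 * 18 = 72.
Step 3: Find d such that 31 * d = 1 (mod 72).
Step 4: d = 31^(-1) mod 72 = 7.
Verification: 31 * 7 = 217 = 3 * 72 + 1.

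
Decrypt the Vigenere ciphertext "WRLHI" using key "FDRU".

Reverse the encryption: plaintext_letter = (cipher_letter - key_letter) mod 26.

Step 1: Extend key: FDRUF
Step 2: Decrypt each letter (c - k) mod 26:
  W(22) - F(5) = (22-5) mod 26 = 17 = R
  R(17) - D(3) = (17-3) mod 26 = 14 = O
  L(11) - R(17) = (11-17) mod 26 = 20 = U
  H(7) - U(20) = (7-20) mod 26 = 13 = N
  I(8) - F(5) = (8-5) mod 26 = 3 = D
Plaintext: ROUND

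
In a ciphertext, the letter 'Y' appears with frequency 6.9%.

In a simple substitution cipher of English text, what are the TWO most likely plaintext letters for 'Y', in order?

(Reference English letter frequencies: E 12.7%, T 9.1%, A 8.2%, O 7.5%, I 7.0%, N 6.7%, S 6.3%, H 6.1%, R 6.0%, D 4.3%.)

Step 1: Observed frequency of 'Y' is 6.9%.
Step 2: Compute distances to each reference frequency and sort:
  I (7.0%): difference = 0.1% <-- BEST
  N (6.7%): difference = 0.2% <-- RUNNER-UP
  O (7.5%): difference = 0.6%
  S (6.3%): difference = 0.6%
  H (6.1%): difference = 0.8%
Step 3: Most likely is 'I' (7.0%, diff 0.1%); second most likely is 'N' (6.7%, diff 0.2%).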